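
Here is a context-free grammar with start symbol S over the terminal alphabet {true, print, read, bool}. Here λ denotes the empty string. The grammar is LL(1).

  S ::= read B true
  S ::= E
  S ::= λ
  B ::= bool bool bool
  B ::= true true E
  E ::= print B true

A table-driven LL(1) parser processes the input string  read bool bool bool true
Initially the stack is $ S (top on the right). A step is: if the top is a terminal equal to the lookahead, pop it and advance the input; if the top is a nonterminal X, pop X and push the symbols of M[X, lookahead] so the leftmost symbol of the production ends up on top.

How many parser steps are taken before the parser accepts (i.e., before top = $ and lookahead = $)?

     Stack                  Input                       Action
  1  $ S                    read bool bool bool true $  expand S ::= read B true
  2  $ true B read          read bool bool bool true $  match read
  3  $ true B               bool bool bool true $       expand B ::= bool bool bool
  4  $ true bool bool bool  bool bool bool true $       match bool
  5  $ true bool bool       bool bool true $            match bool
  6  $ true bool            bool true $                 match bool
  7  $ true                 true $                      match true
Accept reached after 7 steps.

7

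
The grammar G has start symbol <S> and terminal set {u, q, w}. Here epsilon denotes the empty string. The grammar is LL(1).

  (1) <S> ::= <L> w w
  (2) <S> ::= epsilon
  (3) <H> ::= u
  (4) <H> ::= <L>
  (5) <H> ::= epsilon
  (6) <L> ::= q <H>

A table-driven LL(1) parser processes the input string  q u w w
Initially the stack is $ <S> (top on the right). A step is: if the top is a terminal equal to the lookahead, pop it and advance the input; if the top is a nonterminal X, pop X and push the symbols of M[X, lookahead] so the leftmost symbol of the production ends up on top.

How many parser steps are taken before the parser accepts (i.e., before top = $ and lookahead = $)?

7

step 1: stack=$ <S>  input=q u w w $  — expand <S> ::= <L> w w
step 2: stack=$ w w <L>  input=q u w w $  — expand <L> ::= q <H>
step 3: stack=$ w w <H> q  input=q u w w $  — match q
step 4: stack=$ w w <H>  input=u w w $  — expand <H> ::= u
step 5: stack=$ w w u  input=u w w $  — match u
step 6: stack=$ w w  input=w w $  — match w
step 7: stack=$ w  input=w $  — match w
Accept reached after 7 steps.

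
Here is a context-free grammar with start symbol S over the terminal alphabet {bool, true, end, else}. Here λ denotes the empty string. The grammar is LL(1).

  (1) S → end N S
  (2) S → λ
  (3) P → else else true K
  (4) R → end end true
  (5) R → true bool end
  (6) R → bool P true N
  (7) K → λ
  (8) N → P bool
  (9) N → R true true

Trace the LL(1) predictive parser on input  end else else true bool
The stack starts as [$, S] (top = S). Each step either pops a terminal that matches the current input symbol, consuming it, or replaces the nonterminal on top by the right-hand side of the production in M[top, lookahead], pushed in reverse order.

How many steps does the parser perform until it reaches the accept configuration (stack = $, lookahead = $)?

10

step 1: stack=$ S  input=end else else true bool $  — expand S → end N S
step 2: stack=$ S N end  input=end else else true bool $  — match end
step 3: stack=$ S N  input=else else true bool $  — expand N → P bool
step 4: stack=$ S bool P  input=else else true bool $  — expand P → else else true K
step 5: stack=$ S bool K true else else  input=else else true bool $  — match else
step 6: stack=$ S bool K true else  input=else true bool $  — match else
step 7: stack=$ S bool K true  input=true bool $  — match true
step 8: stack=$ S bool K  input=bool $  — expand K → λ
step 9: stack=$ S bool  input=bool $  — match bool
step 10: stack=$ S  input=$  — expand S → λ
Accept reached after 10 steps.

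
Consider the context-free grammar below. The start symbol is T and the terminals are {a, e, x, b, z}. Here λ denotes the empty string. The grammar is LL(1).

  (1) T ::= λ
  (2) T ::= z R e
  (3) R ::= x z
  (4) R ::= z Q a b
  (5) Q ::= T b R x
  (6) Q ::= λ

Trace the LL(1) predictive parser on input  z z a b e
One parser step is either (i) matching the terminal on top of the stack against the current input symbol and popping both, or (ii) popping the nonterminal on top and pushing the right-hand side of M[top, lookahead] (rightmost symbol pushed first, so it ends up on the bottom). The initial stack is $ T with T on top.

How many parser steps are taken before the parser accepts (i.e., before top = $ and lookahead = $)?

step 1: stack=$ T  input=z z a b e $  — expand T ::= z R e
step 2: stack=$ e R z  input=z z a b e $  — match z
step 3: stack=$ e R  input=z a b e $  — expand R ::= z Q a b
step 4: stack=$ e b a Q z  input=z a b e $  — match z
step 5: stack=$ e b a Q  input=a b e $  — expand Q ::= λ
step 6: stack=$ e b a  input=a b e $  — match a
step 7: stack=$ e b  input=b e $  — match b
step 8: stack=$ e  input=e $  — match e
Accept reached after 8 steps.

8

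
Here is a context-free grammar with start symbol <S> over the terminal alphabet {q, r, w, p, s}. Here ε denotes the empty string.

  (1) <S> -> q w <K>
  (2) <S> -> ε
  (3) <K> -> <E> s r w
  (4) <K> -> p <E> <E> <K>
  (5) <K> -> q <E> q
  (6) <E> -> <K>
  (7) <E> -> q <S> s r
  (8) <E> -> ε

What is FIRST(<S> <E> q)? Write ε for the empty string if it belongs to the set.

FIRST(<S>): from <S>->q w <K> we get {q}; from <S>->ε we get {ε}. So FIRST(<S>) = {ε, q}.
FIRST(<K>): from <K>-><E> s r w we get {p, q, s}; from <K>->p <E> <E> <K> we get {p}; from <K>->q <E> q we get {q}. So FIRST(<K>) = {p, q, s}.
FIRST(<E>): from <E>-><K> we get {p, q, s}; from <E>->q <S> s r we get {q}; from <E>->ε we get {ε}. So FIRST(<E>) = {ε, p, q, s}.
FIRST(<S> <E> q): take FIRST of each symbol in turn, carrying on past any symbol whose FIRST contains ε; result {p, q, s}.

{p, q, s}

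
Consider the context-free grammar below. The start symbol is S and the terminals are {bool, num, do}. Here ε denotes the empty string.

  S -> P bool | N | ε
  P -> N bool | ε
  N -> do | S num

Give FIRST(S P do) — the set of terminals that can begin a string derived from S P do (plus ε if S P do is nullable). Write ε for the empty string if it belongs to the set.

FIRST(S): from S->P bool we get {bool, do, num}; from S->N we get {bool, do, num}; from S->ε we get {ε}. So FIRST(S) = {ε, bool, do, num}.
FIRST(N): from N->do we get {do}; from N->S num we get {bool, do, num}. So FIRST(N) = {bool, do, num}.
FIRST(P): from P->N bool we get {bool, do, num}; from P->ε we get {ε}. So FIRST(P) = {ε, bool, do, num}.
FIRST(S P do): take FIRST of each symbol in turn, carrying on past any symbol whose FIRST contains ε; result {bool, do, num}.

{bool, do, num}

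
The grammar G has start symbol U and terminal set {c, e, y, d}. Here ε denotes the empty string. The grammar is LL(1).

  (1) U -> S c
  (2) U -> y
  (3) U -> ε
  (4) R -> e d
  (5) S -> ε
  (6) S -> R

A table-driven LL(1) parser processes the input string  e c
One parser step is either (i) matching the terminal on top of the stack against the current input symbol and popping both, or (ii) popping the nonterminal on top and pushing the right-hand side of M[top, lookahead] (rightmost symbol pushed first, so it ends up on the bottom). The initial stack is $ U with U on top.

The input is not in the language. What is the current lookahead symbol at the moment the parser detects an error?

     Stack    Input  Action
  1  $ U      e c $  expand U -> S c
  2  $ c S    e c $  expand S -> R
  3  $ c R    e c $  expand R -> e d
  4  $ c d e  e c $  match e
  5  $ c d    c $    error: top is terminal d but lookahead is c

c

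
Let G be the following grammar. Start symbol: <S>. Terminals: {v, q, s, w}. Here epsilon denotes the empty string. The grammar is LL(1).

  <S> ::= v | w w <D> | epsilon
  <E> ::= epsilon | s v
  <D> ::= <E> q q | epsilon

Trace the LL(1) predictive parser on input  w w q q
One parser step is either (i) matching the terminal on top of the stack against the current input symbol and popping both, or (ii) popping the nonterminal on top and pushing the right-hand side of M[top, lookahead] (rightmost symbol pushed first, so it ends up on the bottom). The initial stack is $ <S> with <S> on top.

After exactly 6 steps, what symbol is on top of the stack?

q

     Stack      Input      Action
  1  $ <S>      w w q q $  expand <S> ::= w w <D>
  2  $ <D> w w  w w q q $  match w
  3  $ <D> w    w q q $    match w
  4  $ <D>      q q $      expand <D> ::= <E> q q
  5  $ q q <E>  q q $      expand <E> ::= epsilon
  6  $ q q      q q $      match q
Stack after step 6: $ q (top = q).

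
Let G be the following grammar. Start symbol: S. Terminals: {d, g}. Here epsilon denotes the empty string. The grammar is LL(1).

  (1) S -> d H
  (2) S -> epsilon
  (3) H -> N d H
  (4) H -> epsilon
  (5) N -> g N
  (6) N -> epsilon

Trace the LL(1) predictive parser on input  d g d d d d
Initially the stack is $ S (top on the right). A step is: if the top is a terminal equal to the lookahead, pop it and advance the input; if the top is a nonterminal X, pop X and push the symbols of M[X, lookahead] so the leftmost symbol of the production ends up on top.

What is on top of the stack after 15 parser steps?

      Stack      Input          Action
   1  $ S        d g d d d d $  expand S -> d H
   2  $ H d      d g d d d d $  match d
   3  $ H        g d d d d $    expand H -> N d H
   4  $ H d N    g d d d d $    expand N -> g N
   5  $ H d N g  g d d d d $    match g
   6  $ H d N    d d d d $      expand N -> epsilon
   7  $ H d      d d d d $      match d
   8  $ H        d d d $        expand H -> N d H
   9  $ H d N    d d d $        expand N -> epsilon
  10  $ H d      d d d $        match d
  11  $ H        d d $          expand H -> N d H
  12  $ H d N    d d $          expand N -> epsilon
  13  $ H d      d d $          match d
  14  $ H        d $            expand H -> N d H
  15  $ H d N    d $            expand N -> epsilon
Stack after step 15: $ H d (top = d).

d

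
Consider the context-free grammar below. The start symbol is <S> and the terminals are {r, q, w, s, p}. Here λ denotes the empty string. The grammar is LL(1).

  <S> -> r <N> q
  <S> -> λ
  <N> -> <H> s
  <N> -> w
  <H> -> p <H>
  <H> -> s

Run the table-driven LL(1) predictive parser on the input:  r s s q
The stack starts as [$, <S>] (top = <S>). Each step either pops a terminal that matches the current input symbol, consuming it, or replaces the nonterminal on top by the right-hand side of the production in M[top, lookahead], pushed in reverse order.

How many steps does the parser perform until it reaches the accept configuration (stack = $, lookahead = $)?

     Stack      Input      Action
  1  $ <S>      r s s q $  expand <S> -> r <N> q
  2  $ q <N> r  r s s q $  match r
  3  $ q <N>    s s q $    expand <N> -> <H> s
  4  $ q s <H>  s s q $    expand <H> -> s
  5  $ q s s    s s q $    match s
  6  $ q s      s q $      match s
  7  $ q        q $        match q
Accept reached after 7 steps.

7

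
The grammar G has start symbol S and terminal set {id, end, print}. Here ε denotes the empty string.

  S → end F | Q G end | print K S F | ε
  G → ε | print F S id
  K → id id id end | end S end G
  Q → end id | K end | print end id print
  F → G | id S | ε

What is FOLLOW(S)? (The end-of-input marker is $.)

FIRST(G): from G→ε we get {ε}; from G→print F S id we get {print}. So FIRST(G) = {ε, print}.
FIRST(K): from K→id id id end we get {id}; from K→end S end G we get {end}. So FIRST(K) = {end, id}.
FIRST(Q): from Q→end id we get {end}; from Q→K end we get {end, id}; from Q→print end id print we get {print}. So FIRST(Q) = {end, id, print}.
FIRST(F): from F→G we get {ε, print}; from F→id S we get {id}; from F→ε we get {ε}. So FIRST(F) = {ε, id, print}.
FIRST(S): from S→end F we get {end}; from S→Q G end we get {end, id, print}; from S→print K S F we get {print}; from S→ε we get {ε}. So FIRST(S) = {ε, end, id, print}.
FOLLOW(S) includes $ since S is the start symbol.
FOLLOW(Q): in S→Q G end, Q is followed by G end with FIRST {end, print}. Thus FOLLOW(Q) = {end, print}.
FOLLOW(S): in S→print K S F, S is followed by F with FIRST {ε, id, print}; in S→print K S F, the suffix after S is nullable (adds nothing new); in G→print F S id, S is followed by id with FIRST {id}; in K→end S end G, S is followed by end G with FIRST {end}; in F→id S, the suffix after S is empty, so FOLLOW(S) ⊇ FOLLOW(F) = {$, end, id, print}. Thus FOLLOW(S) = {$, end, id, print}.
FOLLOW(K): in S→print K S F, K is followed by S F with FIRST {ε, end, id, print}; in S→print K S F, the suffix after K is nullable, so FOLLOW(K) ⊇ FOLLOW(S) = {$, end, id, print}; in Q→K end, K is followed by end with FIRST {end}. Thus FOLLOW(K) = {$, end, id, print}.
FOLLOW(F): in S→end F, the suffix after F is empty, so FOLLOW(F) ⊇ FOLLOW(S) = {$, end, id, print}; in S→print K S F, the suffix after F is empty, so FOLLOW(F) ⊇ FOLLOW(S) = {$, end, id, print}; in G→print F S id, F is followed by S id with FIRST {end, id, print}. Thus FOLLOW(F) = {$, end, id, print}.
FOLLOW(G): in S→Q G end, G is followed by end with FIRST {end}; in K→end S end G, the suffix after G is empty, so FOLLOW(G) ⊇ FOLLOW(K) = {$, end, id, print}; in F→G, the suffix after G is empty, so FOLLOW(G) ⊇ FOLLOW(F) = {$, end, id, print}. Thus FOLLOW(G) = {$, end, id, print}.

{$, end, id, print}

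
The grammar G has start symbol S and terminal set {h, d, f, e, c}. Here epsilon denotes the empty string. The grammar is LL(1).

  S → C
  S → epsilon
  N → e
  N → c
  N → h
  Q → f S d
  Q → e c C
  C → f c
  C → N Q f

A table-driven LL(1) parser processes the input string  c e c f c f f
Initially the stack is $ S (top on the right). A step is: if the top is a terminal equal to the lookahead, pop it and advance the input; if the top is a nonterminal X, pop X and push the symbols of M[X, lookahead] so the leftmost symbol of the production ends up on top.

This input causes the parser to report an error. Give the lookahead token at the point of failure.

step 1: stack=$ S  input=c e c f c f f $  — expand S → C
step 2: stack=$ C  input=c e c f c f f $  — expand C → N Q f
step 3: stack=$ f Q N  input=c e c f c f f $  — expand N → c
step 4: stack=$ f Q c  input=c e c f c f f $  — match c
step 5: stack=$ f Q  input=e c f c f f $  — expand Q → e c C
step 6: stack=$ f C c e  input=e c f c f f $  — match e
step 7: stack=$ f C c  input=c f c f f $  — match c
step 8: stack=$ f C  input=f c f f $  — expand C → f c
step 9: stack=$ f c f  input=f c f f $  — match f
step 10: stack=$ f c  input=c f f $  — match c
step 11: stack=$ f  input=f f $  — match f
step 12: stack=$  input=f $  — error: stack empty but input remains

f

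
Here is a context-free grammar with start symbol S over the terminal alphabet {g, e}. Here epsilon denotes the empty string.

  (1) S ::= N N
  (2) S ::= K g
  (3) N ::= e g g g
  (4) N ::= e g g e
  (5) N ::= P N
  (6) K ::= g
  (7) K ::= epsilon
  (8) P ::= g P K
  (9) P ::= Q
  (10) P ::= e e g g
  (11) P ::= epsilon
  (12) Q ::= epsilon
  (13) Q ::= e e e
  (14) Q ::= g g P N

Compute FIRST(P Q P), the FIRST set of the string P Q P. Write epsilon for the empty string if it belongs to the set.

{epsilon, e, g}

FIRST(K) = {epsilon, g}
FIRST(Q) = {epsilon, e, g}
FIRST(P) = {epsilon, e, g}  (via Q)
FIRST(N) = {e, g}  (via P N)
FIRST(S) = {e, g}  (via N N, K g)
FIRST(P Q P): take FIRST of each symbol in turn, carrying on past any symbol whose FIRST contains epsilon; result {epsilon, e, g}.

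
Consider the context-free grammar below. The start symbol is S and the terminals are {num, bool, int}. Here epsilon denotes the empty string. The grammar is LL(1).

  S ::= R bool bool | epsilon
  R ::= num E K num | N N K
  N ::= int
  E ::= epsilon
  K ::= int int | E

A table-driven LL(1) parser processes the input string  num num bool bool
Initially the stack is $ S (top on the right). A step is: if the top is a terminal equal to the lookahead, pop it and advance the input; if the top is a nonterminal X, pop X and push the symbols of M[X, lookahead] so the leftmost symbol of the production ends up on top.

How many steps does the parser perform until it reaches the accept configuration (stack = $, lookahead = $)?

9

     Stack                    Input                Action
  1  $ S                      num num bool bool $  expand S ::= R bool bool
  2  $ bool bool R            num num bool bool $  expand R ::= num E K num
  3  $ bool bool num K E num  num num bool bool $  match num
  4  $ bool bool num K E      num bool bool $      expand E ::= epsilon
  5  $ bool bool num K        num bool bool $      expand K ::= E
  6  $ bool bool num E        num bool bool $      expand E ::= epsilon
  7  $ bool bool num          num bool bool $      match num
  8  $ bool bool              bool bool $          match bool
  9  $ bool                   bool $               match bool
Accept reached after 9 steps.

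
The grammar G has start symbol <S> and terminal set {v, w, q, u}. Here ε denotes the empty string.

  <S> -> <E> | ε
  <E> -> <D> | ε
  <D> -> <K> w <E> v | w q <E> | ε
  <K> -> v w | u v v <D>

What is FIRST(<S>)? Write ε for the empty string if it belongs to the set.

FIRST(<K>) = {u, v}
FIRST(<D>) = {ε, u, v, w}  (via <K> w <E> v)
FIRST(<E>) = {ε, u, v, w}  (via <D>)
FIRST(<S>) = {ε, u, v, w}  (via <E>)

{ε, u, v, w}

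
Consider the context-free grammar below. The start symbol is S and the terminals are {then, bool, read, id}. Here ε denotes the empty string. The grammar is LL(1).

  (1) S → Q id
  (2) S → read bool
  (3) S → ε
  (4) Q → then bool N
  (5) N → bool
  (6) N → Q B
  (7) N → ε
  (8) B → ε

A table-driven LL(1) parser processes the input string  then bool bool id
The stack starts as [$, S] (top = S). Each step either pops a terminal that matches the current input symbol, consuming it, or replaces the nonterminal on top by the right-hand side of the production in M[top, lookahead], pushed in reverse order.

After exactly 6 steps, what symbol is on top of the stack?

     Stack             Input                Action
  1  $ S               then bool bool id $  expand S → Q id
  2  $ id Q            then bool bool id $  expand Q → then bool N
  3  $ id N bool then  then bool bool id $  match then
  4  $ id N bool       bool bool id $       match bool
  5  $ id N            bool id $            expand N → bool
  6  $ id bool         bool id $            match bool
Stack after step 6: $ id (top = id).

id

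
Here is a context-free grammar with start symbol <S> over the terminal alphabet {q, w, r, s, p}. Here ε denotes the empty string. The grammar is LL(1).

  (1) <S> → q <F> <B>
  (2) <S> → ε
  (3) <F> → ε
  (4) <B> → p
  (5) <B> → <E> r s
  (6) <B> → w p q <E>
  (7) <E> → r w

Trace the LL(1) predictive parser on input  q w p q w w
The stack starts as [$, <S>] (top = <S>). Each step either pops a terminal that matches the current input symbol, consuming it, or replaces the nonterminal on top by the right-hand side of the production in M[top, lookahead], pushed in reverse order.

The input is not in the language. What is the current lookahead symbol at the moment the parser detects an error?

w

step 1: stack=$ <S>  input=q w p q w w $  — expand <S> → q <F> <B>
step 2: stack=$ <B> <F> q  input=q w p q w w $  — match q
step 3: stack=$ <B> <F>  input=w p q w w $  — expand <F> → ε
step 4: stack=$ <B>  input=w p q w w $  — expand <B> → w p q <E>
step 5: stack=$ <E> q p w  input=w p q w w $  — match w
step 6: stack=$ <E> q p  input=p q w w $  — match p
step 7: stack=$ <E> q  input=q w w $  — match q
step 8: stack=$ <E>  input=w w $  — error: M[<E>, w] is empty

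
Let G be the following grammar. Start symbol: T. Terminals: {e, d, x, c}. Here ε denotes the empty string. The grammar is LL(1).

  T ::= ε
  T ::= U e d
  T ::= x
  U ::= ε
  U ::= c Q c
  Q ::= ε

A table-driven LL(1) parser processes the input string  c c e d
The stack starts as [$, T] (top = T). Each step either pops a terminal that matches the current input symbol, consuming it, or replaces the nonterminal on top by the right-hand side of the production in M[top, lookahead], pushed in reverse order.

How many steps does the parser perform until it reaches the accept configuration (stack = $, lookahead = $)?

7

step 1: stack=$ T  input=c c e d $  — expand T ::= U e d
step 2: stack=$ d e U  input=c c e d $  — expand U ::= c Q c
step 3: stack=$ d e c Q c  input=c c e d $  — match c
step 4: stack=$ d e c Q  input=c e d $  — expand Q ::= ε
step 5: stack=$ d e c  input=c e d $  — match c
step 6: stack=$ d e  input=e d $  — match e
step 7: stack=$ d  input=d $  — match d
Accept reached after 7 steps.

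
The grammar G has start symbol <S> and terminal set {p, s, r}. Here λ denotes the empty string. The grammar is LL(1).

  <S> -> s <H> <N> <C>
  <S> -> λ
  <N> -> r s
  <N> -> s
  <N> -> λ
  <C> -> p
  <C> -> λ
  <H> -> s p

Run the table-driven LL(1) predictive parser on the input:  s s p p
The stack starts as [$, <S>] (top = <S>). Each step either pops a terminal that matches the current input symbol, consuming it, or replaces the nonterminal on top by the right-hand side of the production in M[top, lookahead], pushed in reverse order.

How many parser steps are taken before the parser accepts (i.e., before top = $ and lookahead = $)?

step 1: stack=$ <S>  input=s s p p $  — expand <S> -> s <H> <N> <C>
step 2: stack=$ <C> <N> <H> s  input=s s p p $  — match s
step 3: stack=$ <C> <N> <H>  input=s p p $  — expand <H> -> s p
step 4: stack=$ <C> <N> p s  input=s p p $  — match s
step 5: stack=$ <C> <N> p  input=p p $  — match p
step 6: stack=$ <C> <N>  input=p $  — expand <N> -> λ
step 7: stack=$ <C>  input=p $  — expand <C> -> p
step 8: stack=$ p  input=p $  — match p
Accept reached after 8 steps.

8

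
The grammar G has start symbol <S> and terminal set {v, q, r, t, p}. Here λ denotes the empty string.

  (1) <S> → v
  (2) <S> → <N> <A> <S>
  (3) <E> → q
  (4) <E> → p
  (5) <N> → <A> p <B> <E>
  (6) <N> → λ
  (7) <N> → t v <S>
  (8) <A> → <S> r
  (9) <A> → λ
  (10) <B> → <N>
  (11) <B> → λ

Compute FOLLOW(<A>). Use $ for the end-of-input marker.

FIRST(<E>): from <E>→q we get {q}; from <E>→p we get {p}. So FIRST(<E>) = {p, q}.
FIRST(<S>): from <S>→v we get {v}; from <S>→<N> <A> <S> we get {p, t, v}. So FIRST(<S>) = {p, t, v}.
FIRST(<A>): from <A>→<S> r we get {p, t, v}; from <A>→λ we get {λ}. So FIRST(<A>) = {λ, p, t, v}.
FIRST(<N>): from <N>→<A> p <B> <E> we get {p, t, v}; from <N>→λ we get {λ}; from <N>→t v <S> we get {t}. So FIRST(<N>) = {λ, p, t, v}.
FIRST(<B>): from <B>→<N> we get {λ, p, t, v}; from <B>→λ we get {λ}. So FIRST(<B>) = {λ, p, t, v}.
FOLLOW(<S>) includes $ since <S> is the start symbol.
FOLLOW(<A>): in <S>→<N> <A> <S>, <A> is followed by <S> with FIRST {p, t, v}; in <N>→<A> p <B> <E>, <A> is followed by p <B> <E> with FIRST {p}. Thus FOLLOW(<A>) = {p, t, v}.
FOLLOW(<B>): in <N>→<A> p <B> <E>, <B> is followed by <E> with FIRST {p, q}. Thus FOLLOW(<B>) = {p, q}.
FOLLOW(<N>): in <S>→<N> <A> <S>, <N> is followed by <A> <S> with FIRST {p, t, v}; in <B>→<N>, the suffix after <N> is empty, so FOLLOW(<N>) ⊇ FOLLOW(<B>) = {p, q}. Thus FOLLOW(<N>) = {p, q, t, v}.
FOLLOW(<S>): in <S>→<N> <A> <S>, the suffix after <S> is empty (adds nothing new); in <N>→t v <S>, the suffix after <S> is empty, so FOLLOW(<S>) ⊇ FOLLOW(<N>) = {p, q, t, v}; in <A>→<S> r, <S> is followed by r with FIRST {r}. Thus FOLLOW(<S>) = {$, p, q, r, t, v}.
FOLLOW(<E>): in <N>→<A> p <B> <E>, the suffix after <E> is empty, so FOLLOW(<E>) ⊇ FOLLOW(<N>) = {p, q, t, v}. Thus FOLLOW(<E>) = {p, q, t, v}.

{p, t, v}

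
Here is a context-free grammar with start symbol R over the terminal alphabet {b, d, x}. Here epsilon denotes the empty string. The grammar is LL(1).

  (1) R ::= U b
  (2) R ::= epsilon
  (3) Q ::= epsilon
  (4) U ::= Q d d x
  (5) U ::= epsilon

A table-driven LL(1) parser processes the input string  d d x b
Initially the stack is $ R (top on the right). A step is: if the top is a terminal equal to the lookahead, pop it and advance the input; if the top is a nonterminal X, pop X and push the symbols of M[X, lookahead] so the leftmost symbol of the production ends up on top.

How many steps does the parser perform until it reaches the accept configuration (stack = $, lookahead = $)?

step 1: stack=$ R  input=d d x b $  — expand R ::= U b
step 2: stack=$ b U  input=d d x b $  — expand U ::= Q d d x
step 3: stack=$ b x d d Q  input=d d x b $  — expand Q ::= epsilon
step 4: stack=$ b x d d  input=d d x b $  — match d
step 5: stack=$ b x d  input=d x b $  — match d
step 6: stack=$ b x  input=x b $  — match x
step 7: stack=$ b  input=b $  — match b
Accept reached after 7 steps.

7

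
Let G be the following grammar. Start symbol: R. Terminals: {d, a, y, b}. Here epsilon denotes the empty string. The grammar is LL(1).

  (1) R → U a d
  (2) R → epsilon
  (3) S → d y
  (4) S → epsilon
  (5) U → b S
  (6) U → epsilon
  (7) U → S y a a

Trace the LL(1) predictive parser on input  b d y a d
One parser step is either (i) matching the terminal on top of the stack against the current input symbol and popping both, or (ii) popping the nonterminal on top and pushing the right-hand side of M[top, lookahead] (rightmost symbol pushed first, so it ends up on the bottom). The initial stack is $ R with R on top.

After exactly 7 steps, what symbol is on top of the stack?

step 1: stack=$ R  input=b d y a d $  — expand R → U a d
step 2: stack=$ d a U  input=b d y a d $  — expand U → b S
step 3: stack=$ d a S b  input=b d y a d $  — match b
step 4: stack=$ d a S  input=d y a d $  — expand S → d y
step 5: stack=$ d a y d  input=d y a d $  — match d
step 6: stack=$ d a y  input=y a d $  — match y
step 7: stack=$ d a  input=a d $  — match a
Stack after step 7: $ d (top = d).

d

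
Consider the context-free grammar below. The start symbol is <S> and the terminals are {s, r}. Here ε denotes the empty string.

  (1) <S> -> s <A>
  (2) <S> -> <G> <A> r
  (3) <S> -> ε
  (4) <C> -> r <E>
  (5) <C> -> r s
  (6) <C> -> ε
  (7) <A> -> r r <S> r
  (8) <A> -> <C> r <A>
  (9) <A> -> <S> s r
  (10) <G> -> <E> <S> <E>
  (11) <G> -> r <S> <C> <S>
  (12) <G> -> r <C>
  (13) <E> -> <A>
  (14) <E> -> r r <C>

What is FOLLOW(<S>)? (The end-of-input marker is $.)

{$, r, s}

FIRST(<C>) = {ε, r}
FIRST(<S>) = {ε, r, s}  (via <G> <A> r)
FIRST(<A>) = {r, s}  (via <C> r <A>, <S> s r)
FIRST(<E>) = {r, s}  (via <A>)
FIRST(<G>) = {r, s}  (via <E> <S> <E>)
FOLLOW(<S>) includes $ since <S> is the start symbol.
FOLLOW(<G>): in <S>-><G> <A> r, <G> is followed by <A> r with FIRST {r, s}. Thus FOLLOW(<G>) = {r, s}.
FOLLOW(<S>): in <A>->r r <S> r, <S> is followed by r with FIRST {r}; in <A>-><S> s r, <S> is followed by s r with FIRST {s}; in <G>-><E> <S> <E>, <S> is followed by <E> with FIRST {r, s}; in <G>->r <S> <C> <S> (occurrence 1), <S> is followed by <C> <S> with FIRST {ε, r, s}; in <G>->r <S> <C> <S> (occurrence 1), the suffix after <S> is nullable, so FOLLOW(<S>) ⊇ FOLLOW(<G>) = {r, s}; in <G>->r <S> <C> <S> (occurrence 2), the suffix after <S> is empty, so FOLLOW(<S>) ⊇ FOLLOW(<G>) = {r, s}. Thus FOLLOW(<S>) = {$, r, s}.
FOLLOW(<C>): in <A>-><C> r <A>, <C> is followed by r <A> with FIRST {r}; in <G>->r <S> <C> <S>, <C> is followed by <S> with FIRST {ε, r, s}; in <G>->r <S> <C> <S>, the suffix after <C> is nullable, so FOLLOW(<C>) ⊇ FOLLOW(<G>) = {r, s}; in <G>->r <C>, the suffix after <C> is empty, so FOLLOW(<C>) ⊇ FOLLOW(<G>) = {r, s}; in <E>->r r <C>, the suffix after <C> is empty, so FOLLOW(<C>) ⊇ FOLLOW(<E>) = {r, s}. Thus FOLLOW(<C>) = {r, s}.
FOLLOW(<E>): in <C>->r <E>, the suffix after <E> is empty, so FOLLOW(<E>) ⊇ FOLLOW(<C>) = {r, s}; in <G>-><E> <S> <E> (occurrence 1), <E> is followed by <S> <E> with FIRST {r, s}; in <G>-><E> <S> <E> (occurrence 2), the suffix after <E> is empty, so FOLLOW(<E>) ⊇ FOLLOW(<G>) = {r, s}. Thus FOLLOW(<E>) = {r, s}.
FOLLOW(<A>): in <S>->s <A>, the suffix after <A> is empty, so FOLLOW(<A>) ⊇ FOLLOW(<S>) = {$, r, s}; in <S>-><G> <A> r, <A> is followed by r with FIRST {r}; in <A>-><C> r <A>, the suffix after <A> is empty (adds nothing new); in <E>-><A>, the suffix after <A> is empty, so FOLLOW(<A>) ⊇ FOLLOW(<E>) = {r, s}. Thus FOLLOW(<A>) = {$, r, s}.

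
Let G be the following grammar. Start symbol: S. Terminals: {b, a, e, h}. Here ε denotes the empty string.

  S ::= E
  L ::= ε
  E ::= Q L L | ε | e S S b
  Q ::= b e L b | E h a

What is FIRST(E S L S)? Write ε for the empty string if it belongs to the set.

{ε, b, e, h}

FIRST(L) = {ε}
FIRST(S) = {ε, b, e, h}  (via E)
FIRST(E) = {ε, b, e, h}  (via Q L L)
FIRST(Q) = {b, e, h}  (via E h a)
FIRST(E S L S): take FIRST of each symbol in turn, carrying on past any symbol whose FIRST contains ε; result {ε, b, e, h}.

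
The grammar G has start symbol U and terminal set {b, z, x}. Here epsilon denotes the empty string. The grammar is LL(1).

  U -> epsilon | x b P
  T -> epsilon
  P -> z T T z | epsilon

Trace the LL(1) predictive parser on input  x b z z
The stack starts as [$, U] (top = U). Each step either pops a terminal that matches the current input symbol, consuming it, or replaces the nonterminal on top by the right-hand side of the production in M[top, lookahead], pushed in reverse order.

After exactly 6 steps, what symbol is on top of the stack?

step 1: stack=$ U  input=x b z z $  — expand U -> x b P
step 2: stack=$ P b x  input=x b z z $  — match x
step 3: stack=$ P b  input=b z z $  — match b
step 4: stack=$ P  input=z z $  — expand P -> z T T z
step 5: stack=$ z T T z  input=z z $  — match z
step 6: stack=$ z T T  input=z $  — expand T -> epsilon
Stack after step 6: $ z T (top = T).

T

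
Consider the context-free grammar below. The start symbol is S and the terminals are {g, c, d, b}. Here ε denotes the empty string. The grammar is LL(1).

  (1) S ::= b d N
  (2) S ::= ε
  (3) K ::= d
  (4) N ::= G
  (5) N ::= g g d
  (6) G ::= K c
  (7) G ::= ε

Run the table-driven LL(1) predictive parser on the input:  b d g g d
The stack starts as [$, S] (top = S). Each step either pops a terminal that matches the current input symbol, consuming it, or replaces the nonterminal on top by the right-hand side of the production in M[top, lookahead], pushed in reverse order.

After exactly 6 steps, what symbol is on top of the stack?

step 1: stack=$ S  input=b d g g d $  — expand S ::= b d N
step 2: stack=$ N d b  input=b d g g d $  — match b
step 3: stack=$ N d  input=d g g d $  — match d
step 4: stack=$ N  input=g g d $  — expand N ::= g g d
step 5: stack=$ d g g  input=g g d $  — match g
step 6: stack=$ d g  input=g d $  — match g
Stack after step 6: $ d (top = d).

d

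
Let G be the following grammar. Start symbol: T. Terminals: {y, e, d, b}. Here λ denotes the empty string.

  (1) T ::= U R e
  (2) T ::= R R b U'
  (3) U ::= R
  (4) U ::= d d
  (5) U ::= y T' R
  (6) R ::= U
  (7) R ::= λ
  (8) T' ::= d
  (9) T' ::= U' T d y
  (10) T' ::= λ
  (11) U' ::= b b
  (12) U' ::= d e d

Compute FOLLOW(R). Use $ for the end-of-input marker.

FIRST(U'): from U'::=b b we get {b}; from U'::=d e d we get {d}. So FIRST(U') = {b, d}.
FIRST(T'): from T'::=d we get {d}; from T'::=U' T d y we get {b, d}; from T'::=λ we get {λ}. So FIRST(T') = {λ, b, d}.
FIRST(T): from T::=U R e we get {d, e, y}; from T::=R R b U' we get {b, d, y}. So FIRST(T) = {b, d, e, y}.
FIRST(U): from U::=R we get {λ, d, y}; from U::=d d we get {d}; from U::=y T' R we get {y}. So FIRST(U) = {λ, d, y}.
FIRST(R): from R::=U we get {λ, d, y}; from R::=λ we get {λ}. So FIRST(R) = {λ, d, y}.
FOLLOW(T) includes $ since T is the start symbol.
FOLLOW(T): in T'::=U' T d y, T is followed by d y with FIRST {d}. Thus FOLLOW(T) = {$, d}.
FOLLOW(U'): in T::=R R b U', the suffix after U' is empty, so FOLLOW(U') ⊇ FOLLOW(T) = {$, d}; in T'::=U' T d y, U' is followed by T d y with FIRST {b, d, e, y}. Thus FOLLOW(U') = {$, b, d, e, y}.
FOLLOW(U): in T::=U R e, U is followed by R e with FIRST {d, e, y}; in R::=U, the suffix after U is empty, so FOLLOW(U) ⊇ FOLLOW(R) = {b, d, e, y}. Thus FOLLOW(U) = {b, d, e, y}.
FOLLOW(R): in T::=U R e, R is followed by e with FIRST {e}; in T::=R R b U' (occurrence 1), R is followed by R b U' with FIRST {b, d, y}; in T::=R R b U' (occurrence 2), R is followed by b U' with FIRST {b}; in U::=R, the suffix after R is empty, so FOLLOW(R) ⊇ FOLLOW(U) = {b, d, e, y}; in U::=y T' R, the suffix after R is empty, so FOLLOW(R) ⊇ FOLLOW(U) = {b, d, e, y}. Thus FOLLOW(R) = {b, d, e, y}.
FOLLOW(T'): in U::=y T' R, T' is followed by R with FIRST {λ, d, y}; in U::=y T' R, the suffix after T' is nullable, so FOLLOW(T') ⊇ FOLLOW(U) = {b, d, e, y}. Thus FOLLOW(T') = {b, d, e, y}.

{b, d, e, y}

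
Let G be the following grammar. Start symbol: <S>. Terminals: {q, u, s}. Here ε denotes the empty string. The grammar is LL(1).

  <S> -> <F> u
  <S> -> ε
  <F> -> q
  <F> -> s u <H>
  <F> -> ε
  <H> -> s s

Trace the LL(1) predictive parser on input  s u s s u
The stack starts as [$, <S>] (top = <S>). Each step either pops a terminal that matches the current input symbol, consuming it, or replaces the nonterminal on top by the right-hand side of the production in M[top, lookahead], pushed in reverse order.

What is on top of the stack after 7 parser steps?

u

step 1: stack=$ <S>  input=s u s s u $  — expand <S> -> <F> u
step 2: stack=$ u <F>  input=s u s s u $  — expand <F> -> s u <H>
step 3: stack=$ u <H> u s  input=s u s s u $  — match s
step 4: stack=$ u <H> u  input=u s s u $  — match u
step 5: stack=$ u <H>  input=s s u $  — expand <H> -> s s
step 6: stack=$ u s s  input=s s u $  — match s
step 7: stack=$ u s  input=s u $  — match s
Stack after step 7: $ u (top = u).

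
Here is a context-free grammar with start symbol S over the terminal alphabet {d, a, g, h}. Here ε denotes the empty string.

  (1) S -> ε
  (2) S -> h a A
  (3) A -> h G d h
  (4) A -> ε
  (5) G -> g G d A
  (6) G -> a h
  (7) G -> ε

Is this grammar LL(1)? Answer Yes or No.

Yes

FIRST(S) = {ε, h}
FIRST(A) = {ε, h}
FIRST(G) = {ε, a, g}
FOLLOW(S) = {$}
FOLLOW(A) = {$, d}
FOLLOW(G) = {d}
Each cell of M receives at most one production.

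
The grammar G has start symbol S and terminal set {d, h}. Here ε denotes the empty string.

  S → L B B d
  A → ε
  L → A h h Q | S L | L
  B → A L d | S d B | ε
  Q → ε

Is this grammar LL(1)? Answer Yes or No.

FIRST(S) = {h}
FIRST(A) = {ε}
FIRST(L) = {h}
FIRST(B) = {ε, h}
FIRST(Q) = {ε}
FOLLOW(S) = {$, d, h}
FOLLOW(A) = {h}
FOLLOW(L) = {d, h}
FOLLOW(B) = {d, h}
FOLLOW(Q) = {d, h}
Cell M[B, h] receives both B → A L d and B → S d B and B → ε — the grammar is not LL(1).

No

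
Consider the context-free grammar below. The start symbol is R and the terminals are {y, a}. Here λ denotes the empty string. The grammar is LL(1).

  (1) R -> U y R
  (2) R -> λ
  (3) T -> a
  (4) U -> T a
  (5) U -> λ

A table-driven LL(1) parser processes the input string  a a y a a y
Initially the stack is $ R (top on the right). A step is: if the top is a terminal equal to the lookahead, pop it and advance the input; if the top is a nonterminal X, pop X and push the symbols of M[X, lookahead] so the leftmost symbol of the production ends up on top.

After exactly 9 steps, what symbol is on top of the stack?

step 1: stack=$ R  input=a a y a a y $  — expand R -> U y R
step 2: stack=$ R y U  input=a a y a a y $  — expand U -> T a
step 3: stack=$ R y a T  input=a a y a a y $  — expand T -> a
step 4: stack=$ R y a a  input=a a y a a y $  — match a
step 5: stack=$ R y a  input=a y a a y $  — match a
step 6: stack=$ R y  input=y a a y $  — match y
step 7: stack=$ R  input=a a y $  — expand R -> U y R
step 8: stack=$ R y U  input=a a y $  — expand U -> T a
step 9: stack=$ R y a T  input=a a y $  — expand T -> a
Stack after step 9: $ R y a a (top = a).

a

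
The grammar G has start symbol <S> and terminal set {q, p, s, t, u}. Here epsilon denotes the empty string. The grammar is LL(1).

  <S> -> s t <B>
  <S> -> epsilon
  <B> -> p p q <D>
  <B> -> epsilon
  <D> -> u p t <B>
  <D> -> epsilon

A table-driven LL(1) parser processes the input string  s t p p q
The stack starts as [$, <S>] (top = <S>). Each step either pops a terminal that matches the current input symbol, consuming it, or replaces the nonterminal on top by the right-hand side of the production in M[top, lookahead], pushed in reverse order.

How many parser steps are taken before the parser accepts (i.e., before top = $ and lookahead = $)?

step 1: stack=$ <S>  input=s t p p q $  — expand <S> -> s t <B>
step 2: stack=$ <B> t s  input=s t p p q $  — match s
step 3: stack=$ <B> t  input=t p p q $  — match t
step 4: stack=$ <B>  input=p p q $  — expand <B> -> p p q <D>
step 5: stack=$ <D> q p p  input=p p q $  — match p
step 6: stack=$ <D> q p  input=p q $  — match p
step 7: stack=$ <D> q  input=q $  — match q
step 8: stack=$ <D>  input=$  — expand <D> -> epsilon
Accept reached after 8 steps.

8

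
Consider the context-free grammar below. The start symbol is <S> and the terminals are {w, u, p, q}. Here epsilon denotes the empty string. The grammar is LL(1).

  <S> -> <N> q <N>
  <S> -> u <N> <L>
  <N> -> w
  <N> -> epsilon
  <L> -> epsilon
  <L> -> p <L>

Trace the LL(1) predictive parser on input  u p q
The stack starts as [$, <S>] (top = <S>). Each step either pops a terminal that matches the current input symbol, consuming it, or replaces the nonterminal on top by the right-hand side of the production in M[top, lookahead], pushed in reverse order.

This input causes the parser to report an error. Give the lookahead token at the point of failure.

step 1: stack=$ <S>  input=u p q $  — expand <S> -> u <N> <L>
step 2: stack=$ <L> <N> u  input=u p q $  — match u
step 3: stack=$ <L> <N>  input=p q $  — expand <N> -> epsilon
step 4: stack=$ <L>  input=p q $  — expand <L> -> p <L>
step 5: stack=$ <L> p  input=p q $  — match p
step 6: stack=$ <L>  input=q $  — error: M[<L>, q] is empty

q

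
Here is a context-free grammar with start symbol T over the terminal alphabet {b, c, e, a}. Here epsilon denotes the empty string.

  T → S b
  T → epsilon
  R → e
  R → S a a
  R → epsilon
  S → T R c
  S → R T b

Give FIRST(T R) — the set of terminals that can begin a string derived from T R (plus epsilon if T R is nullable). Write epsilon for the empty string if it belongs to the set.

FIRST(T) = {epsilon, b, c, e}  (via S b)
FIRST(R) = {epsilon, b, c, e}  (via S a a)
FIRST(S) = {b, c, e}  (via T R c, R T b)
FIRST(T R): take FIRST of each symbol in turn, carrying on past any symbol whose FIRST contains epsilon; result {epsilon, b, c, e}.

{epsilon, b, c, e}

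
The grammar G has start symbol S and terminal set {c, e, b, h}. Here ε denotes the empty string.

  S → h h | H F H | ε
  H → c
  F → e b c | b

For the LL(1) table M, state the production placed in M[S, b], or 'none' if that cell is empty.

FIRST(H) = {c}
FIRST(F) = {b, e}
FIRST(S) = {ε, c, h}  (via H F H)
FOLLOW(S) includes $ since S is the start symbol.
FOLLOW(S): S appears on no right-hand side. Thus FOLLOW(S) = {$}.
For S → h h: FIRST(h h) = {h}, so it goes in M[S, t] for t ∈ {h}.
For S → H F H: FIRST(H F H) = {c}, so it goes in M[S, t] for t ∈ {c}.
For S → ε: FIRST(ε) = {ε}, so it goes in M[S, t] for t ∈ {}; since ε ∈ FIRST, also for every t ∈ FOLLOW(S) = {$}.
None of these place a production in M[S, b].

none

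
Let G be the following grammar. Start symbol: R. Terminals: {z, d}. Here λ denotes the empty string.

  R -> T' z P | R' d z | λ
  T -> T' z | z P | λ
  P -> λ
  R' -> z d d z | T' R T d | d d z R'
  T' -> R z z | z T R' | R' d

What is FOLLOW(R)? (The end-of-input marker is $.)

{$, d, z}

FIRST(P) = {λ}
FIRST(R) = {λ, d, z}  (via T' z P, R' d z)
FIRST(T) = {λ, d, z}  (via T' z)
FIRST(R') = {d, z}  (via T' R T d)
FIRST(T') = {d, z}  (via R z z, R' d)
FOLLOW(R) includes $ since R is the start symbol.
FOLLOW(R): in R'->T' R T d, R is followed by T d with FIRST {d, z}; in T'->R z z, R is followed by z z with FIRST {z}. Thus FOLLOW(R) = {$, d, z}.
FOLLOW(T): in R'->T' R T d, T is followed by d with FIRST {d}; in T'->z T R', T is followed by R' with FIRST {d, z}. Thus FOLLOW(T) = {d, z}.
FOLLOW(P): in R->T' z P, the suffix after P is empty, so FOLLOW(P) ⊇ FOLLOW(R) = {$, d, z}; in T->z P, the suffix after P is empty, so FOLLOW(P) ⊇ FOLLOW(T) = {d, z}. Thus FOLLOW(P) = {$, d, z}.
FOLLOW(T'): in R->T' z P, T' is followed by z P with FIRST {z}; in T->T' z, T' is followed by z with FIRST {z}; in R'->T' R T d, T' is followed by R T d with FIRST {d, z}. Thus FOLLOW(T') = {d, z}.
FOLLOW(R'): in R->R' d z, R' is followed by d z with FIRST {d}; in R'->d d z R', the suffix after R' is empty (adds nothing new); in T'->z T R', the suffix after R' is empty, so FOLLOW(R') ⊇ FOLLOW(T') = {d, z}; in T'->R' d, R' is followed by d with FIRST {d}. Thus FOLLOW(R') = {d, z}.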